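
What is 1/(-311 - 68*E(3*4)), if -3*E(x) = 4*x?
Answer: 1/777 ≈ 0.0012870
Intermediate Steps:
E(x) = -4*x/3
1/(-311 - 68*E(3*4)) = 1/(-311 - (-272)*3*4/3) = 1/(-311 - (-272)*12/3) = 1/(-311 - 68*(-16)) = 1/(-311 + 1088) = 1/777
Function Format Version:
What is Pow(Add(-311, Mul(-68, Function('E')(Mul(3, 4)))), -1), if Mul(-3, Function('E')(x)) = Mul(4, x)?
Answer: Rational(1, 777) ≈ 0.0012870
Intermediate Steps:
Function('E')(x) = Mul(Rational(-4, 3), x) (Function('E')(x) = Mul(Rational(-1, 3), Mul(4, x)) = Mul(Rational(-4, 3), x))
Pow(Add(-311, Mul(-68, Function('E')(Mul(3, 4)))), -1) = Pow(Add(-311, Mul(-68, Mul(Rational(-4, 3), Mul(3, 4)))), -1) = Pow(Add(-311, Mul(-68, Mul(Rational(-4, 3), 12))), -1) = Pow(Add(-311, Mul(-68, -16)), -1) = Pow(Add(-311, 1088), -1) = Pow(777, -1) = Rational(1, 777)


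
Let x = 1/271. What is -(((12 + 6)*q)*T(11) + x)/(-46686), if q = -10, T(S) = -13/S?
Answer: 634151/139170966 ≈ 0.0045566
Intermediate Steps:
x = 1/271 ≈ 0.0036900
-(((12 + 6)*q)*T(11) + x)/(-46686) = -(((12 + 6)*(-10))*(-13/11) + 1/271)/(-46686) = -((18*(-10))*(-13*1/11) + 1/271)*(-1)/46686 = -(-180*(-13/11) + 1/271)*(-1)/46686 = -(2340/11 + 1/271)*(-1)/46686 = -634151*(-1)/(2981*46686) = -1*(-634151/139170966) = 634151/139170966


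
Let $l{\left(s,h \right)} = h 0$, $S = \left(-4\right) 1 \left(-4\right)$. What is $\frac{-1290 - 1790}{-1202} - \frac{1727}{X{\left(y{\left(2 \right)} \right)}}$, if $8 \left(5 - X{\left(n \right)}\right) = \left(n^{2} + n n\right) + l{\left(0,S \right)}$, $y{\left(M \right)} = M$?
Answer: $- \frac{1031767}{2404} \approx -429.19$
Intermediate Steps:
$S = 16$ ($S = \left(-4\right) \left(-4\right) = 16$)
$l{\left(s,h \right)} = 0$
$X{\left(n \right)} = 5 - \frac{n^{2}}{4}$ ($X{\left(n \right)} = 5 - \frac{\left(n^{2} + n n\right) + 0}{8} = 5 - \frac{\left(n^{2} + n^{2}\right) + 0}{8} = 5 - \frac{2 n^{2} + 0}{8} = 5 - \frac{2 n^{2}}{8} = 5 - \frac{n^{2}}{4}$)
$\frac{-1290 - 1790}{-1202} - \frac{1727}{X{\left(y{\left(2 \right)} \right)}} = \frac{-1290 - 1790}{-1202} - \frac{1727}{5 - \frac{2^{2}}{4}} = \left(-1290 - 1790\right) \left(- \frac{1}{1202}\right) - \frac{1727}{5 - 1} = \left(-3080\right) \left(- \frac{1}{1202}\right) - \frac{1727}{5 - 1} = \frac{1540}{601} - \frac{1727}{4} = - \frac{1031767}{2404}$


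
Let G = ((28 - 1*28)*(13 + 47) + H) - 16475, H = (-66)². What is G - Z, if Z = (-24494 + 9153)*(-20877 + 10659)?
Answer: -156766457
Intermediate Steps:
H = 4356
Z = 156754338 (Z = -15341*(-10218) = 156754338)
G = -12119 (G = ((28 - 1*28)*(13 + 47) + 4356) - 16475 = ((28 - 28)*60 + 4356) - 16475 = (0*60 + 4356) - 16475 = (0 + 4356) - 16475 = 4356 - 16475 = -12119)
G - Z = -12119 - 1*156754338 = -12119 - 156754338 = -156766457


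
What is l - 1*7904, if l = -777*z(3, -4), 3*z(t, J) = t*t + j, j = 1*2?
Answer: -10753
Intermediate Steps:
j = 2
z(t, J) = ⅔ + t²/3 (z(t, J) = (t*t + 2)/3 = (t² + 2)/3 = (2 + t²)/3 = ⅔ + t²/3)
l = -2849 (l = -777*(⅔ + (⅓)*3²) = -777*(⅔ + (⅓)*9) = -777*(⅔ + 3) = -777*11/3 = -2849)
l - 1*7904 = -2849 - 1*7904 = -2849 - 7904 = -10753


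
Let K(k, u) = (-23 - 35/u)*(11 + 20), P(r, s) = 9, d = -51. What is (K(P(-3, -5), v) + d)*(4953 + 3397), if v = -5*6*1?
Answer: -18232225/3 ≈ -6.0774e+6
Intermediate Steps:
v = -30 (v = -30*1 = -30)
K(k, u) = -713 - 1085/u (K(k, u) = (-23 - 35/u)*31 = -713 - 1085/u)
(K(P(-3, -5), v) + d)*(4953 + 3397) = ((-713 - 1085/(-30)) - 51)*(4953 + 3397) = ((-713 - 1085*(-1/30)) - 51)*8350 = ((-713 + 217/6) - 51)*8350 = (-4061/6 - 51)*8350 = -4367/6*8350 = -18232225/3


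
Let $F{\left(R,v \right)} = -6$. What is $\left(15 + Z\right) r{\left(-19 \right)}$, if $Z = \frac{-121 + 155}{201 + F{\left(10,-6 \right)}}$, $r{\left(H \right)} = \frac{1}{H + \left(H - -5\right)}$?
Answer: $- \frac{269}{585} \approx -0.45983$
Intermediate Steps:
$r{\left(H \right)} = \frac{1}{5 + 2 H}$ ($r{\left(H \right)} = \frac{1}{H + \left(H + 5\right)} = \frac{1}{H + \left(5 + H\right)} = \frac{1}{5 + 2 H}$)
$Z = \frac{34}{195}$ ($Z = \frac{-121 + 155}{201 - 6} = \frac{34}{195} \approx 0.17436$)
$\left(15 + Z\right) r{\left(-19 \right)} = \frac{15 + \frac{34}{195}}{5 + 2 \left(-19\right)} = \frac{2959}{195 \left(5 - 38\right)} = \frac{2959}{195 \left(-33\right)} = \frac{2959}{195} \left(- \frac{1}{33}\right) = - \frac{269}{585}$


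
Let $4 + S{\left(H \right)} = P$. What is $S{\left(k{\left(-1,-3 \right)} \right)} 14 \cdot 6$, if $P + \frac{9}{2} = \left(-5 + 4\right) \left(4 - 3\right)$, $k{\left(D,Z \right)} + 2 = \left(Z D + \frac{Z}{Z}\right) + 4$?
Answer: $-798$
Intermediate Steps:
$k{\left(D,Z \right)} = 3 + D Z$ ($k{\left(D,Z \right)} = -2 + \left(\left(Z D + \frac{Z}{Z}\right) + 4\right) = -2 + \left(\left(D Z + 1\right) + 4\right) = -2 + \left(\left(1 + D Z\right) + 4\right) = -2 + \left(5 + D Z\right) = 3 + D Z$)
$P = - \frac{11}{2}$ ($P = - \frac{9}{2} + \left(-5 + 4\right) \left(4 - 3\right) = - \frac{9}{2} - 1 = - \frac{11}{2} \approx -5.5$)
$S{\left(H \right)} = - \frac{19}{2}$ ($S{\left(H \right)} = -4 - \frac{11}{2} = - \frac{19}{2}$)
$S{\left(k{\left(-1,-3 \right)} \right)} 14 \cdot 6 = \left(- \frac{19}{2}\right) 14 \cdot 6 = \left(-133\right) 6 = -798$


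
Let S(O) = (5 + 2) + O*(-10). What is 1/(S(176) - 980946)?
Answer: -1/982699 ≈ -1.0176e-6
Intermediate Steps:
S(O) = 7 - 10*O
1/(S(176) - 980946) = 1/((7 - 10*176) - 980946) = 1/((7 - 1760) - 980946) = 1/(-1753 - 980946) = 1/(-982699) = -1/982699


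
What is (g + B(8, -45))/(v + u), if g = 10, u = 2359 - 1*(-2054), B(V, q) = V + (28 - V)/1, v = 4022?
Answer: 38/8435 ≈ 0.0045050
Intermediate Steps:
B(V, q) = 28 (B(V, q) = V + (28 - V)*1 = V + (28 - V) = 28)
u = 4413 (u = 2359 + 2054 = 4413)
(g + B(8, -45))/(v + u) = (10 + 28)/(4022 + 4413) = 38/8435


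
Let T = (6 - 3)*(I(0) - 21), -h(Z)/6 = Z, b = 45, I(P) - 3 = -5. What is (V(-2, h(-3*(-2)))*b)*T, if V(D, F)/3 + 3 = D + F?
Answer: 381915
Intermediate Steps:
I(P) = -2 (I(P) = 3 - 5 = -2)
h(Z) = -6*Z
T = -69 (T = (6 - 3)*(-2 - 21) = 3*(-23) = -69)
V(D, F) = -9 + 3*D + 3*F (V(D, F) = -9 + 3*(D + F) = -9 + (3*D + 3*F) = -9 + 3*D + 3*F)
(V(-2, h(-3*(-2)))*b)*T = ((-9 + 3*(-2) + 3*(-(-18)*(-2)))*45)*(-69) = ((-9 - 6 + 3*(-6*6))*45)*(-69) = ((-9 - 6 + 3*(-36))*45)*(-69) = ((-9 - 6 - 108)*45)*(-69) = -123*45*(-69) = -5535*(-69) = 381915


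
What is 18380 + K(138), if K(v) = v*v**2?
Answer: 2646452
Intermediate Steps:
K(v) = v**3
18380 + K(138) = 18380 + 138**3 = 18380 + 2628072 = 2646452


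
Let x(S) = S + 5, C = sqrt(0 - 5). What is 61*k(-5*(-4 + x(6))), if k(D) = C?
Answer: 61*I*sqrt(5) ≈ 136.4*I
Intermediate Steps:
C = I*sqrt(5) (C = sqrt(-5) = I*sqrt(5) ≈ 2.2361*I)
x(S) = 5 + S
k(D) = I*sqrt(5)
61*k(-5*(-4 + x(6))) = 61*(I*sqrt(5)) = 61*I*sqrt(5)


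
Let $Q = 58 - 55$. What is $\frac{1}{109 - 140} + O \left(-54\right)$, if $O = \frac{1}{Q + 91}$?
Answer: $- \frac{884}{1457} \approx -0.60673$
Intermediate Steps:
$Q = 3$
$O = \frac{1}{94}$ ($O = \frac{1}{3 + 91} = \frac{1}{94} \approx 0.010638$)
$\frac{1}{109 - 140} + O \left(-54\right) = \frac{1}{109 - 140} + \frac{1}{94} \left(-54\right) = \frac{1}{-31} - \frac{27}{47} = - \frac{1}{31} - \frac{27}{47} = - \frac{884}{1457}$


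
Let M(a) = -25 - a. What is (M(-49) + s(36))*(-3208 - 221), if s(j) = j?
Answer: -205740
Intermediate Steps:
(M(-49) + s(36))*(-3208 - 221) = ((-25 - 1*(-49)) + 36)*(-3208 - 221) = ((-25 + 49) + 36)*(-3429) = (24 + 36)*(-3429) = 60*(-3429) = -205740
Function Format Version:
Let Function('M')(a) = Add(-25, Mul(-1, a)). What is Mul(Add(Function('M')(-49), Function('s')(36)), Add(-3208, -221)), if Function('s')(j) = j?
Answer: -205740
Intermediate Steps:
Mul(Add(Function('M')(-49), Function('s')(36)), Add(-3208, -221)) = Mul(Add(Add(-25, Mul(-1, -49)), 36), Add(-3208, -221)) = Mul(Add(Add(-25, 49), 36), -3429) = Mul(Add(24, 36), -3429) = Mul(60, -3429) = -205740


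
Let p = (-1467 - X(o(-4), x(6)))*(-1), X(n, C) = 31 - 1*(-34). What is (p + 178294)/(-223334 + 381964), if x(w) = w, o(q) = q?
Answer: 89913/79315 ≈ 1.1336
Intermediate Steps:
X(n, C) = 65 (X(n, C) = 31 + 34 = 65)
p = 1532 (p = (-1467 - 1*65)*(-1) = (-1467 - 65)*(-1) = -1532*(-1) = 1532)
(p + 178294)/(-223334 + 381964) = (1532 + 178294)/(-223334 + 381964) = 179826/158630 = 179826*(1/158630) = 89913/79315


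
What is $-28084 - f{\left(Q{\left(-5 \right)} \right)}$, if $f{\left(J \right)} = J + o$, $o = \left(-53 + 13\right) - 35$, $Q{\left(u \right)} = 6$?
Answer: $-28015$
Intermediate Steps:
$o = -75$ ($o = -40 - 35 = -75$)
$f{\left(J \right)} = -75 + J$ ($f{\left(J \right)} = J - 75 = -75 + J$)
$-28084 - f{\left(Q{\left(-5 \right)} \right)} = -28084 - \left(-75 + 6\right) = -28084 - -69 = -28084 + 69 = -28015$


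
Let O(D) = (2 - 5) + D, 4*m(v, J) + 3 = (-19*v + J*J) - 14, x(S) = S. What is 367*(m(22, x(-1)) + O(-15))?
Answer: -92851/2 ≈ -46426.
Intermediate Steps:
m(v, J) = -17/4 - 19*v/4 + J**2/4 (m(v, J) = -3/4 + ((-19*v + J*J) - 14)/4 = -3/4 + ((-19*v + J**2) - 14)/4 = -3/4 + ((J**2 - 19*v) - 14)/4 = -3/4 + (-14 + J**2 - 19*v)/4 = -3/4 + (-7/2 - 19*v/4 + J**2/4) = -17/4 - 19*v/4 + J**2/4)
O(D) = -3 + D
367*(m(22, x(-1)) + O(-15)) = 367*((-17/4 - 19/4*22 + (1/4)*(-1)**2) + (-3 - 15)) = 367*((-17/4 - 209/2 + (1/4)*1) - 18) = 367*((-17/4 - 209/2 + 1/4) - 18) = 367*(-217/2 - 18) = 367*(-253/2) = -92851/2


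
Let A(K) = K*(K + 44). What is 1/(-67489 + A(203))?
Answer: -1/17348 ≈ -5.7644e-5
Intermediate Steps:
A(K) = K*(44 + K)
1/(-67489 + A(203)) = 1/(-67489 + 203*(44 + 203)) = 1/(-67489 + 203*247) = 1/(-67489 + 50141) = 1/(-17348) = -1/17348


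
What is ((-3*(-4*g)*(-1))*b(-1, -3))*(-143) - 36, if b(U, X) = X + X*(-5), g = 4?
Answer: 82332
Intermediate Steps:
b(U, X) = -4*X (b(U, X) = X - 5*X = -4*X)
((-3*(-4*g)*(-1))*b(-1, -3))*(-143) - 36 = ((-3*(-4*4)*(-1))*(-4*(-3)))*(-143) - 36 = (-(-48)*(-1)*12)*(-143) - 36 = (-3*16*12)*(-143) - 36 = -48*12*(-143) - 36 = -576*(-143) - 36 = 82368 - 36 = 82332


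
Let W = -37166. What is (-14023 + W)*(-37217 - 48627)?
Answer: 4394268516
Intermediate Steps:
(-14023 + W)*(-37217 - 48627) = (-14023 - 37166)*(-37217 - 48627) = -51189*(-85844) = 4394268516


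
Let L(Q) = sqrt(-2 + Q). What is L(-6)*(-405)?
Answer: -810*I*sqrt(2) ≈ -1145.5*I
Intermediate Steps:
L(-6)*(-405) = sqrt(-2 - 6)*(-405) = sqrt(-8)*(-405) = (2*I*sqrt(2))*(-405) = -810*I*sqrt(2)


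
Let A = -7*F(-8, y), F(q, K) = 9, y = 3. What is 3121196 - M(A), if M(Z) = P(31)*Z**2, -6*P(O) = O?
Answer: 6283405/2 ≈ 3.1417e+6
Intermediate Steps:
P(O) = -O/6
A = -63 (A = -7*9 = -63)
M(Z) = -31*Z**2/6 (M(Z) = (-1/6*31)*Z**2 = -31*Z**2/6)
3121196 - M(A) = 3121196 - (-31)*(-63)**2/6 = 3121196 - (-31)*3969/6 = 3121196 - 1*(-41013/2) = 3121196 + 41013/2 = 6283405/2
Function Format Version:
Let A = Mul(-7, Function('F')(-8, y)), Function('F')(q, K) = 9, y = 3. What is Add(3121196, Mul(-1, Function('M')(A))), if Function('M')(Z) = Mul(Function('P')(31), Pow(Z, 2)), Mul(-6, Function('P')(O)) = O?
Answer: Rational(6283405, 2) ≈ 3.1417e+6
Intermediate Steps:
Function('P')(O) = Mul(Rational(-1, 6), O)
A = -63 (A = Mul(-7, 9) = -63)
Function('M')(Z) = Mul(Rational(-31, 6), Pow(Z, 2)) (Function('M')(Z) = Mul(Mul(Rational(-1, 6), 31), Pow(Z, 2)) = Mul(Rational(-31, 6), Pow(Z, 2)))
Add(3121196, Mul(-1, Function('M')(A))) = Add(3121196, Mul(-1, Mul(Rational(-31, 6), Pow(-63, 2)))) = Add(3121196, Mul(-1, Mul(Rational(-31, 6), 3969))) = Add(3121196, Mul(-1, Rational(-41013, 2))) = Add(3121196, Rational(41013, 2)) = Rational(6283405, 2)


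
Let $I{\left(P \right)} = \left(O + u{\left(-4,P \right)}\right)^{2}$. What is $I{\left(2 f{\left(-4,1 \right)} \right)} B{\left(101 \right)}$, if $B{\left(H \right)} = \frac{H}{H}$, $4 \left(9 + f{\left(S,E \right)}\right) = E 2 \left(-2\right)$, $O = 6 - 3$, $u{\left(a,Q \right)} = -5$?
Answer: $4$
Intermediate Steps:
$O = 3$
$f{\left(S,E \right)} = -9 - E$ ($f{\left(S,E \right)} = -9 + \frac{E 2 \left(-2\right)}{4} = -9 + \frac{2 E \left(-2\right)}{4} = -9 + \frac{\left(-4\right) E}{4} = -9 - E$)
$B{\left(H \right)} = 1$
$I{\left(P \right)} = 4$ ($I{\left(P \right)} = \left(3 - 5\right)^{2} = \left(-2\right)^{2} = 4$)
$I{\left(2 f{\left(-4,1 \right)} \right)} B{\left(101 \right)} = 4 \cdot 1 = 4$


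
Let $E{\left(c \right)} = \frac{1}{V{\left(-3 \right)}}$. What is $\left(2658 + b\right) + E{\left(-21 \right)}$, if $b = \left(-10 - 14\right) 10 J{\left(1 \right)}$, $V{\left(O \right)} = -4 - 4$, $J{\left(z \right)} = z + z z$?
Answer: $\frac{17423}{8} \approx 2177.9$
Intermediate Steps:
$J{\left(z \right)} = z + z^{2}$
$V{\left(O \right)} = -8$ ($V{\left(O \right)} = -4 - 4 = -8$)
$E{\left(c \right)} = - \frac{1}{8}$ ($E{\left(c \right)} = \frac{1}{-8} = - \frac{1}{8}$)
$b = -480$ ($b = \left(-10 - 14\right) 10 \cdot 1 \left(1 + 1\right) = - 24 \cdot 10 \cdot 1 \cdot 2 = - 24 \cdot 10 \cdot 2 = \left(-24\right) 20 = -480$)
$\left(2658 + b\right) + E{\left(-21 \right)} = \left(2658 - 480\right) - \frac{1}{8} = 2178 - \frac{1}{8} = \frac{17423}{8}$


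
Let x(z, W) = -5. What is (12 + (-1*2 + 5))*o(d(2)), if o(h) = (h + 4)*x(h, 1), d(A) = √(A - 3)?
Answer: -300 - 75*I ≈ -300.0 - 75.0*I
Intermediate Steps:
d(A) = √(-3 + A)
o(h) = -20 - 5*h (o(h) = (h + 4)*(-5) = (4 + h)*(-5) = -20 - 5*h)
(12 + (-1*2 + 5))*o(d(2)) = (12 + (-1*2 + 5))*(-20 - 5*√(-3 + 2)) = (12 + (-2 + 5))*(-20 - 5*I) = (12 + 3)*(-20 - 5*I) = 15*(-20 - 5*I) = -300 - 75*I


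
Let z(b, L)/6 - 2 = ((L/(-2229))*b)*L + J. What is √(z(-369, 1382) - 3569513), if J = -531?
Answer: I*√925022019047/743 ≈ 1294.5*I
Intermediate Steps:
z(b, L) = -3174 - 2*b*L²/743 (z(b, L) = 12 + 6*(((L/(-2229))*b)*L - 531) = 12 + 6*(((L*(-1/2229))*b)*L - 531) = 12 + 6*(((-L/2229)*b)*L - 531) = 12 + 6*((-L*b/2229)*L - 531) = 12 + 6*(-b*L²/2229 - 531) = 12 + 6*(-531 - b*L²/2229) = 12 + (-3186 - 2*b*L²/743) = -3174 - 2*b*L²/743)
√(z(-369, 1382) - 3569513) = √((-3174 - 2/743*(-369)*1382²) - 3569513) = √((-3174 - 2/743*(-369)*1909924) - 3569513) = √((-3174 + 1409523912/743) - 3569513) = √(1407165630/743 - 3569513) = √(-1244982529/743) = I*√925022019047/743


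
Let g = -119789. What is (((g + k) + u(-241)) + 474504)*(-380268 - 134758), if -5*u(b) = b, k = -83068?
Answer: -699650460376/5 ≈ -1.3993e+11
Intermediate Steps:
u(b) = -b/5
(((g + k) + u(-241)) + 474504)*(-380268 - 134758) = (((-119789 - 83068) - 1/5*(-241)) + 474504)*(-380268 - 134758) = ((-202857 + 241/5) + 474504)*(-515026) = (-1014044/5 + 474504)*(-515026) = (1358476/5)*(-515026) = -699650460376/5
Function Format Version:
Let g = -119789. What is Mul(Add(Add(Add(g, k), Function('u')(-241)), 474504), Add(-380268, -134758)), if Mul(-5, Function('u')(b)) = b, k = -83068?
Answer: Rational(-699650460376, 5) ≈ -1.3993e+11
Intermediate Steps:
Function('u')(b) = Mul(Rational(-1, 5), b)
Mul(Add(Add(Add(g, k), Function('u')(-241)), 474504), Add(-380268, -134758)) = Mul(Add(Add(Add(-119789, -83068), Mul(Rational(-1, 5), -241)), 474504), Add(-380268, -134758)) = Mul(Add(Add(-202857, Rational(241, 5)), 474504), -515026) = Mul(Add(Rational(-1014044, 5), 474504), -515026) = Mul(Rational(1358476, 5), -515026) = Rational(-699650460376, 5)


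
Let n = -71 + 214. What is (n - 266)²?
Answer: 15129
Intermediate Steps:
n = 143
(n - 266)² = (143 - 266)² = (-123)² = 15129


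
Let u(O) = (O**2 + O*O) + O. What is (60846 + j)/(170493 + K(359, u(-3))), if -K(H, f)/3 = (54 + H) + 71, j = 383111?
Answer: 443957/169041 ≈ 2.6263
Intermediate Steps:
u(O) = O + 2*O**2 (u(O) = (O**2 + O**2) + O = 2*O**2 + O = O + 2*O**2)
K(H, f) = -375 - 3*H (K(H, f) = -3*((54 + H) + 71) = -3*(125 + H) = -375 - 3*H)
(60846 + j)/(170493 + K(359, u(-3))) = (60846 + 383111)/(170493 + (-375 - 3*359)) = 443957/(170493 + (-375 - 1077)) = 443957/(170493 - 1452) = 443957/169041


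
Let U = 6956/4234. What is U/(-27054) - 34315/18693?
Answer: -109188828968/59478340743 ≈ -1.8358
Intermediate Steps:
U = 3478/2117 (U = 6956*(1/4234) = 3478/2117 ≈ 1.6429)
U/(-27054) - 34315/18693 = (3478/2117)/(-27054) - 34315/18693 = (3478/2117)*(-1/27054) - 34315*1/18693 = -1739/28636659 - 34315/18693 = -109188828968/59478340743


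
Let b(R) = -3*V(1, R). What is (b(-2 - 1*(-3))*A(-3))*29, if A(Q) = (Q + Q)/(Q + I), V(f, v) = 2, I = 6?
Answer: 348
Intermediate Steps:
b(R) = -6 (b(R) = -3*2 = -6)
A(Q) = 2*Q/(6 + Q) (A(Q) = (Q + Q)/(Q + 6) = (2*Q)/(6 + Q) = 2*Q/(6 + Q))
(b(-2 - 1*(-3))*A(-3))*29 = -12*(-3)/(6 - 3)*29 = -12*(-3)/3*29 = -6*(-2)*29 = 12*29 = 348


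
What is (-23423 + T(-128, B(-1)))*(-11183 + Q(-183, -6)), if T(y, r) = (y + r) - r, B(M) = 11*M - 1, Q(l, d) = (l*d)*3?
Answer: 185793839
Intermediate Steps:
Q(l, d) = 3*d*l (Q(l, d) = (d*l)*3 = 3*d*l)
B(M) = -1 + 11*M
T(y, r) = y (T(y, r) = (r + y) - r = y)
(-23423 + T(-128, B(-1)))*(-11183 + Q(-183, -6)) = (-23423 - 128)*(-11183 + 3*(-6)*(-183)) = -23551*(-11183 + 3294) = -23551*(-7889) = 185793839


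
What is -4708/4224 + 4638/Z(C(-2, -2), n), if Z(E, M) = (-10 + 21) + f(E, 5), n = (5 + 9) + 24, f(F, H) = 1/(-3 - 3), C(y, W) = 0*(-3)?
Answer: 2664533/6240 ≈ 427.01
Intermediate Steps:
C(y, W) = 0
f(F, H) = -⅙ (f(F, H) = 1/(-6) = -⅙)
n = 38 (n = 14 + 24 = 38)
Z(E, M) = 65/6 (Z(E, M) = (-10 + 21) - ⅙ = 11 - ⅙ = 65/6)
-4708/4224 + 4638/Z(C(-2, -2), n) = -4708/4224 + 4638/(65/6) = -4708*1/4224 + 4638*(6/65) = -107/96 + 27828/65 = 2664533/6240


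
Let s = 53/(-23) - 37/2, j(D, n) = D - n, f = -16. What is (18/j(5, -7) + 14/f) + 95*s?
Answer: -363545/184 ≈ -1975.8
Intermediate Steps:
s = -957/46 (s = 53*(-1/23) - 37*½ = -53/23 - 37/2 = -957/46 ≈ -20.804)
(18/j(5, -7) + 14/f) + 95*s = (18/(5 - 1*(-7)) + 14/(-16)) + 95*(-957/46) = (18/(5 + 7) + 14*(-1/16)) - 90915/46 = (18/12 - 7/8) - 90915/46 = (18*(1/12) - 7/8) - 90915/46 = (3/2 - 7/8) - 90915/46 = 5/8 - 90915/46 = -363545/184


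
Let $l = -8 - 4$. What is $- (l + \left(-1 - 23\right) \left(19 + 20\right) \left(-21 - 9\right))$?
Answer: $-28068$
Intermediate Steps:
$l = -12$
$- (l + \left(-1 - 23\right) \left(19 + 20\right) \left(-21 - 9\right)) = - (-12 + \left(-1 - 23\right) \left(19 + 20\right) \left(-21 - 9\right)) = - (-12 + \left(-1 - 23\right) 39 \left(-30\right)) = - (-12 - -28080) = - (-12 + 28080) = \left(-1\right) 28068 = -28068$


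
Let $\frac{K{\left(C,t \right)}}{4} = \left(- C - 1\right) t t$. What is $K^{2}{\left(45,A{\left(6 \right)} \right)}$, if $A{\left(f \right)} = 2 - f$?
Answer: $8667136$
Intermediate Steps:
$K{\left(C,t \right)} = 4 t^{2} \left(-1 - C\right)$ ($K{\left(C,t \right)} = 4 \left(- C - 1\right) t t = 4 \left(-1 - C\right) t t = 4 t \left(-1 - C\right) t = 4 t^{2} \left(-1 - C\right)$)
$K^{2}{\left(45,A{\left(6 \right)} \right)} = \left(4 \left(2 - 6\right)^{2} \left(-1 - 45\right)\right)^{2} = \left(4 \left(-4\right)^{2} \left(-46\right)\right)^{2} = \left(4 \cdot 16 \left(-46\right)\right)^{2} = \left(-2944\right)^{2} = 8667136$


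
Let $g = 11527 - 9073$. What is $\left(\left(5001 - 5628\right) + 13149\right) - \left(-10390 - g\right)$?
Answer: $25366$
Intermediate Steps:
$g = 2454$
$\left(\left(5001 - 5628\right) + 13149\right) - \left(-10390 - g\right) = \left(\left(5001 - 5628\right) + 13149\right) - \left(-10390 - 2454\right) = \left(-627 + 13149\right) - \left(-10390 - 2454\right) = 12522 - -12844 = 12522 + 12844 = 25366$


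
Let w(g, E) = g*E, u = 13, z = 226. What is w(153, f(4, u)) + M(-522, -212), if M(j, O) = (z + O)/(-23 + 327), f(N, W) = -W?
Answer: -302321/152 ≈ -1989.0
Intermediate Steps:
M(j, O) = 113/152 + O/304 (M(j, O) = (226 + O)/(-23 + 327) = (226 + O)/304 = (226 + O)*(1/304) = 113/152 + O/304)
w(g, E) = E*g
w(153, f(4, u)) + M(-522, -212) = -1*13*153 + (113/152 + (1/304)*(-212)) = -13*153 + (113/152 - 53/76) = -1989 + 7/152 = -302321/152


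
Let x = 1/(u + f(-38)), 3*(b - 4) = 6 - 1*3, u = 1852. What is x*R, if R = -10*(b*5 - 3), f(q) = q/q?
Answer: -220/1853 ≈ -0.11873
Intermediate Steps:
f(q) = 1
b = 5 (b = 4 + (6 - 1*3)/3 = 4 + (6 - 3)/3 = 4 + (⅓)*3 = 4 + 1 = 5)
R = -220 (R = -10*(5*5 - 3) = -10*(25 - 3) = -10*22 = -220)
x = 1/1853 (x = 1/(1852 + 1) = 1/1853 ≈ 0.00053967)
x*R = (1/1853)*(-220) = -220/1853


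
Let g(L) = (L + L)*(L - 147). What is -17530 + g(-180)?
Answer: 100190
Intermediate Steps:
g(L) = 2*L*(-147 + L) (g(L) = (2*L)*(-147 + L) = 2*L*(-147 + L))
-17530 + g(-180) = -17530 + 2*(-180)*(-147 - 180) = -17530 + 2*(-180)*(-327) = -17530 + 117720 = 100190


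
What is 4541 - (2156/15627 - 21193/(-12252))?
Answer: 96563484649/21273556 ≈ 4539.1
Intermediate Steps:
4541 - (2156/15627 - 21193/(-12252)) = 4541 - (2156*(1/15627) - 21193*(-1/12252)) = 4541 - (2156/15627 + 21193/12252) = 4541 - 1*39733147/21273556 = 4541 - 39733147/21273556 = 96563484649/21273556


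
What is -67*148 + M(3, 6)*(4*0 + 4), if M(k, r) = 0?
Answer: -9916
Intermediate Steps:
-67*148 + M(3, 6)*(4*0 + 4) = -67*148 + 0*(4*0 + 4) = -9916 + 0*(0 + 4) = -9916 + 0*4 = -9916 + 0 = -9916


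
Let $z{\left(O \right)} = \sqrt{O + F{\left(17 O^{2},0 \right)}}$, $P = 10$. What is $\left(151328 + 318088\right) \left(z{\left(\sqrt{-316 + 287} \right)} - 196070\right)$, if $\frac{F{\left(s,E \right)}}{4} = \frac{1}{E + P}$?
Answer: $-92038395120 + \frac{469416 \sqrt{10 + 25 i \sqrt{29}}}{5} \approx -9.2038 \cdot 10^{10} + 7.4221 \cdot 10^{5} i$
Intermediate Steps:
$F{\left(s,E \right)} = \frac{4}{10 + E}$ ($F{\left(s,E \right)} = \frac{4}{E + 10} = \frac{4}{10 + E}$)
$z{\left(O \right)} = \sqrt{\frac{2}{5} + O}$ ($z{\left(O \right)} = \sqrt{O + \frac{4}{10 + 0}} = \sqrt{O + \frac{4}{10}} = \sqrt{O + 4 \cdot \frac{1}{10}} = \sqrt{O + \frac{2}{5}} = \sqrt{\frac{2}{5} + O}$)
$\left(151328 + 318088\right) \left(z{\left(\sqrt{-316 + 287} \right)} - 196070\right) = \left(151328 + 318088\right) \left(\frac{\sqrt{10 + 25 \sqrt{-316 + 287}}}{5} - 196070\right) = 469416 \left(\frac{\sqrt{10 + 25 \sqrt{-29}}}{5} - 196070\right) = 469416 \left(\frac{\sqrt{10 + 25 i \sqrt{29}}}{5} - 196070\right) = 469416 \left(-196070 + \frac{\sqrt{10 + 25 i \sqrt{29}}}{5}\right) = -92038395120 + \frac{469416 \sqrt{10 + 25 i \sqrt{29}}}{5}$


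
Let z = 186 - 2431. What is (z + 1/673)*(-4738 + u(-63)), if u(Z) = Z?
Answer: 7253754084/673 ≈ 1.0778e+7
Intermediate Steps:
z = -2245
(z + 1/673)*(-4738 + u(-63)) = (-2245 + 1/673)*(-4738 - 63) = (-2245 + 1/673)*(-4801) = -1510884/673*(-4801) = 7253754084/673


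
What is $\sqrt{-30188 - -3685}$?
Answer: $i \sqrt{26503} \approx 162.8 i$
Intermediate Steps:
$\sqrt{-30188 - -3685} = \sqrt{-30188 + \left(-41 + 3726\right)} = \sqrt{-30188 + 3685} = \sqrt{-26503} = i \sqrt{26503}$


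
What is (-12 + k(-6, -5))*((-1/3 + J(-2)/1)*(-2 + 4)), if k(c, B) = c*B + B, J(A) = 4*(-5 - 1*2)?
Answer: -2210/3 ≈ -736.67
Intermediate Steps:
J(A) = -28 (J(A) = 4*(-5 - 2) = 4*(-7) = -28)
k(c, B) = B + B*c (k(c, B) = B*c + B = B + B*c)
(-12 + k(-6, -5))*((-1/3 + J(-2)/1)*(-2 + 4)) = (-12 - 5*(1 - 6))*((-1/3 - 28/1)*(-2 + 4)) = (-12 - 5*(-5))*((-1*⅓ - 28*1)*2) = (-12 + 25)*((-⅓ - 28)*2) = 13*(-85/3*2) = 13*(-170/3) = -2210/3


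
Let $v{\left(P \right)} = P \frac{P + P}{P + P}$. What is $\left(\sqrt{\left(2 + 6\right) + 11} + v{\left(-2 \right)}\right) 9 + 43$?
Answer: $25 + 9 \sqrt{19} \approx 64.23$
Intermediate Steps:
$v{\left(P \right)} = P$ ($v{\left(P \right)} = P \frac{2 P}{2 P} = P 2 P \frac{1}{2 P} = P 1 = P$)
$\left(\sqrt{\left(2 + 6\right) + 11} + v{\left(-2 \right)}\right) 9 + 43 = \left(\sqrt{\left(2 + 6\right) + 11} - 2\right) 9 + 43 = \left(\sqrt{8 + 11} - 2\right) 9 + 43 = \left(\sqrt{19} - 2\right) 9 + 43 = \left(-2 + \sqrt{19}\right) 9 + 43 = \left(-18 + 9 \sqrt{19}\right) + 43 = 25 + 9 \sqrt{19}$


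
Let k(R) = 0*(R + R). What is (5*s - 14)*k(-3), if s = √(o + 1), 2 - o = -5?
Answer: 0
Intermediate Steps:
o = 7 (o = 2 - 1*(-5) = 2 + 5 = 7)
s = 2*√2 (s = √(7 + 1) = √8 = 2*√2 ≈ 2.8284)
k(R) = 0 (k(R) = 0*(2*R) = 0)
(5*s - 14)*k(-3) = (5*(2*√2) - 14)*0 = (10*√2 - 14)*0 = (-14 + 10*√2)*0 = 0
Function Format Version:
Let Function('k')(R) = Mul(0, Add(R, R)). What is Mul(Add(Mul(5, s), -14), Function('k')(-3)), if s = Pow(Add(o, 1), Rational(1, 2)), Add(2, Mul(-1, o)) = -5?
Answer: 0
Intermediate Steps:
o = 7 (o = Add(2, Mul(-1, -5)) = Add(2, 5) = 7)
s = Mul(2, Pow(2, Rational(1, 2))) (s = Pow(Add(7, 1), Rational(1, 2)) = Pow(8, Rational(1, 2)) = Mul(2, Pow(2, Rational(1, 2))) ≈ 2.8284)
Function('k')(R) = 0 (Function('k')(R) = Mul(0, Mul(2, R)) = 0)
Mul(Add(Mul(5, s), -14), Function('k')(-3)) = Mul(Add(Mul(5, Mul(2, Pow(2, Rational(1, 2)))), -14), 0) = Mul(Add(Mul(10, Pow(2, Rational(1, 2))), -14), 0) = Mul(Add(-14, Mul(10, Pow(2, Rational(1, 2)))), 0) = 0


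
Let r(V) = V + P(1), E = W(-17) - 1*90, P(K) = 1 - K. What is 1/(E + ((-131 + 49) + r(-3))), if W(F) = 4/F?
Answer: -17/2979 ≈ -0.0057066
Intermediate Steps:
E = -1534/17 (E = 4/(-17) - 1*90 = 4*(-1/17) - 90 = -4/17 - 90 = -1534/17 ≈ -90.235)
r(V) = V (r(V) = V + (1 - 1*1) = V + (1 - 1) = V + 0 = V)
1/(E + ((-131 + 49) + r(-3))) = 1/(-1534/17 + ((-131 + 49) - 3)) = 1/(-1534/17 + (-82 - 3)) = 1/(-1534/17 - 85) = 1/(-2979/17) = -17/2979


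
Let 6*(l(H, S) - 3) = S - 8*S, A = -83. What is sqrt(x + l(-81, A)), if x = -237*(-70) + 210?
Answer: sqrt(608394)/6 ≈ 130.00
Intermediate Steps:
l(H, S) = 3 - 7*S/6 (l(H, S) = 3 + (S - 8*S)/6 = 3 + (-7*S)/6 = 3 - 7*S/6)
x = 16800 (x = 16590 + 210 = 16800)
sqrt(x + l(-81, A)) = sqrt(16800 + (3 - 7/6*(-83))) = sqrt(16800 + (3 + 581/6)) = sqrt(16800 + 599/6) = sqrt(101399/6) = sqrt(608394)/6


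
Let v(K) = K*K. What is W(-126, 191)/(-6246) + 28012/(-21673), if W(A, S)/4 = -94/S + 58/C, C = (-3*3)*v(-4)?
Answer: -601255899365/465400540404 ≈ -1.2919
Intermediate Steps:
v(K) = K²
C = -144 (C = -3*3*(-4)² = -9*16 = -144)
W(A, S) = -29/18 - 376/S (W(A, S) = 4*(-94/S + 58/(-144)) = 4*(-94/S + 58*(-1/144)) = 4*(-94/S - 29/72) = 4*(-29/72 - 94/S) = -29/18 - 376/S)
W(-126, 191)/(-6246) + 28012/(-21673) = (-29/18 - 376/191)/(-6246) + 28012/(-21673) = (-29/18 - 376*1/191)*(-1/6246) + 28012*(-1/21673) = (-29/18 - 376/191)*(-1/6246) - 28012/21673 = -12307/3438*(-1/6246) - 28012/21673 = 12307/21473748 - 28012/21673 = -601255899365/465400540404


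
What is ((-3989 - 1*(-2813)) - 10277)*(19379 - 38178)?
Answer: 215304947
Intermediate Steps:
((-3989 - 1*(-2813)) - 10277)*(19379 - 38178) = ((-3989 + 2813) - 10277)*(-18799) = (-1176 - 10277)*(-18799) = -11453*(-18799) = 215304947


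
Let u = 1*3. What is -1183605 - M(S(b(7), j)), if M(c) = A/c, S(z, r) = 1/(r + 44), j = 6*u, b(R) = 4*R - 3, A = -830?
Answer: -1132145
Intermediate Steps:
u = 3
b(R) = -3 + 4*R
j = 18 (j = 6*3 = 18)
S(z, r) = 1/(44 + r)
M(c) = -830/c
-1183605 - M(S(b(7), j)) = -1183605 - (-830)/(1/(44 + 18)) = -1183605 - (-830)/(1/62) = -1183605 - (-830)/1/62 = -1183605 - (-830)*62 = -1183605 - 1*(-51460) = -1183605 + 51460 = -1132145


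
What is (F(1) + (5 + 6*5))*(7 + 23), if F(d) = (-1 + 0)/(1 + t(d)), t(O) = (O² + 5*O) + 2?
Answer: 3140/3 ≈ 1046.7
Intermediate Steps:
t(O) = 2 + O² + 5*O
F(d) = -1/(3 + d² + 5*d) (F(d) = (-1 + 0)/(1 + (2 + d² + 5*d)) = -1/(3 + d² + 5*d))
(F(1) + (5 + 6*5))*(7 + 23) = (-1/(3 + 1² + 5*1) + (5 + 6*5))*(7 + 23) = (-1/(3 + 1 + 5) + (5 + 30))*30 = (-1/9 + 35)*30 = (-1*⅑ + 35)*30 = (-⅑ + 35)*30 = (314/9)*30 = 3140/3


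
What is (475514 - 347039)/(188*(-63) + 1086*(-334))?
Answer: -42825/124856 ≈ -0.34300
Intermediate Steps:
(475514 - 347039)/(188*(-63) + 1086*(-334)) = 128475/(-11844 - 362724) = 128475/(-374568) = 128475*(-1/374568) = -42825/124856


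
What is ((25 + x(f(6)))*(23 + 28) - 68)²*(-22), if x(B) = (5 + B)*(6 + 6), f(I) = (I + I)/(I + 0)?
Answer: -663323782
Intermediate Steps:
f(I) = 2 (f(I) = (2*I)/I = 2)
x(B) = 60 + 12*B (x(B) = (5 + B)*12 = 60 + 12*B)
((25 + x(f(6)))*(23 + 28) - 68)²*(-22) = ((25 + (60 + 12*2))*(23 + 28) - 68)²*(-22) = ((25 + (60 + 24))*51 - 68)²*(-22) = ((25 + 84)*51 - 68)²*(-22) = (109*51 - 68)²*(-22) = (5559 - 68)²*(-22) = 5491²*(-22) = 30151081*(-22) = -663323782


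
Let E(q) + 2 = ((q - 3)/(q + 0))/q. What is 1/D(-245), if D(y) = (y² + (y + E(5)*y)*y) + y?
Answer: 1/4557 ≈ 0.00021944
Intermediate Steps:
E(q) = -2 + (-3 + q)/q² (E(q) = -2 + ((q - 3)/(q + 0))/q = -2 + ((-3 + q)/q)/q = -2 + (-3 + q)/q²)
D(y) = y + 2*y²/25 (D(y) = (y² + (y + (-2 + 1/5 - 3/5²)*y)*y) + y = (y² + (y + (-2 + ⅕ - 3*1/25)*y)*y) + y = (y² + (y + (-2 + ⅕ - 3/25)*y)*y) + y = (y² + (y - 48*y/25)*y) + y = (y² + (-23*y/25)*y) + y = (y² - 23*y²/25) + y = 2*y²/25 + y = y + 2*y²/25)
1/D(-245) = 1/((1/25)*(-245)*(25 + 2*(-245))) = 1/((1/25)*(-245)*(25 - 490)) = 1/((1/25)*(-245)*(-465)) = 1/4557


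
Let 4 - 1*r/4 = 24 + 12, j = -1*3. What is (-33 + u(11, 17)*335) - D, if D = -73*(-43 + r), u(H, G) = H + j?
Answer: -9836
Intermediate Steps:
j = -3
u(H, G) = -3 + H (u(H, G) = H - 3 = -3 + H)
r = -128 (r = 16 - 4*(24 + 12) = 16 - 4*36 = 16 - 144 = -128)
D = 12483 (D = -73*(-43 - 128) = -73*(-171) = 12483)
(-33 + u(11, 17)*335) - D = (-33 + (-3 + 11)*335) - 1*12483 = (-33 + 8*335) - 12483 = (-33 + 2680) - 12483 = 2647 - 12483 = -9836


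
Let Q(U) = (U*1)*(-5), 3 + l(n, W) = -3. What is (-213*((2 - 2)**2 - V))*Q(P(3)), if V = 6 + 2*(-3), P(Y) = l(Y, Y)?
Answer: 0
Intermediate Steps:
l(n, W) = -6 (l(n, W) = -3 - 3 = -6)
P(Y) = -6
V = 0 (V = 6 - 6 = 0)
Q(U) = -5*U (Q(U) = U*(-5) = -5*U)
(-213*((2 - 2)**2 - V))*Q(P(3)) = (-213*((2 - 2)**2 - 1*0))*(-5*(-6)) = -213*(0**2 + 0)*30 = -213*(0 + 0)*30 = -213*0*30 = 0*30 = 0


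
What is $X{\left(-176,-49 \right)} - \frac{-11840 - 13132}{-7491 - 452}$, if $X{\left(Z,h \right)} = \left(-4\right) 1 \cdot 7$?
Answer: $- \frac{247376}{7943} \approx -31.144$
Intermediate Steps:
$X{\left(Z,h \right)} = -28$ ($X{\left(Z,h \right)} = \left(-4\right) 7 = -28$)
$X{\left(-176,-49 \right)} - \frac{-11840 - 13132}{-7491 - 452} = -28 - \frac{-11840 - 13132}{-7491 - 452} = -28 - - \frac{24972}{-7943} = -28 - \left(-24972\right) \left(- \frac{1}{7943}\right) = -28 - \frac{24972}{7943} = - \frac{247376}{7943}$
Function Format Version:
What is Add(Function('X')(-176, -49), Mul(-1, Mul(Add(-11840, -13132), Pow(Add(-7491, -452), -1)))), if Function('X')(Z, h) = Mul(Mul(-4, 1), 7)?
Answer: Rational(-247376, 7943) ≈ -31.144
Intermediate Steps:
Function('X')(Z, h) = -28 (Function('X')(Z, h) = Mul(-4, 7) = -28)
Add(Function('X')(-176, -49), Mul(-1, Mul(Add(-11840, -13132), Pow(Add(-7491, -452), -1)))) = Add(-28, Mul(-1, Mul(Add(-11840, -13132), Pow(Add(-7491, -452), -1)))) = Add(-28, Mul(-1, Mul(-24972, Pow(-7943, -1)))) = Add(-28, Mul(-1, Mul(-24972, Rational(-1, 7943)))) = Add(-28, Mul(-1, Rational(24972, 7943))) = Add(-28, Rational(-24972, 7943)) = Rational(-247376, 7943)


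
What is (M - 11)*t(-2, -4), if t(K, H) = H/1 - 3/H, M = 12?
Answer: -13/4 ≈ -3.2500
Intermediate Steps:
t(K, H) = H - 3/H (t(K, H) = H*1 - 3/H = H - 3/H)
(M - 11)*t(-2, -4) = (12 - 11)*(-4 - 3/(-4)) = 1*(-4 - 3*(-¼)) = 1*(-4 + ¾) = 1*(-13/4) = -13/4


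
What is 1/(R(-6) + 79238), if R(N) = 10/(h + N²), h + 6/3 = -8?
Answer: 13/1030099 ≈ 1.2620e-5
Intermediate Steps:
h = -10 (h = -2 - 8 = -10)
R(N) = 10/(-10 + N²)
1/(R(-6) + 79238) = 1/(10/(-10 + (-6)²) + 79238) = 1/(10/(-10 + 36) + 79238) = 1/(10/26 + 79238) = 1/(10*(1/26) + 79238) = 1/(5/13 + 79238) = 1/(1030099/13) = 13/1030099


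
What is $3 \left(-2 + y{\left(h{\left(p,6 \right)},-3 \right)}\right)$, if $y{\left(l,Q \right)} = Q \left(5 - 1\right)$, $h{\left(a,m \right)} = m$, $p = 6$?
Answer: $-42$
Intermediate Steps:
$y{\left(l,Q \right)} = 4 Q$ ($y{\left(l,Q \right)} = Q 4 = 4 Q$)
$3 \left(-2 + y{\left(h{\left(p,6 \right)},-3 \right)}\right) = 3 \left(-2 + 4 \left(-3\right)\right) = 3 \left(-2 - 12\right) = 3 \left(-14\right) = -42$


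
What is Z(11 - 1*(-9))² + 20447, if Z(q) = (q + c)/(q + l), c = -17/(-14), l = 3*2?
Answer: 2709233921/132496 ≈ 20448.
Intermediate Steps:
l = 6
c = 17/14 (c = -17*(-1/14) = 17/14 ≈ 1.2143)
Z(q) = (17/14 + q)/(6 + q) (Z(q) = (q + 17/14)/(q + 6) = (17/14 + q)/(6 + q))
Z(11 - 1*(-9))² + 20447 = ((17/14 + (11 - 1*(-9)))/(6 + (11 - 1*(-9))))² + 20447 = ((17/14 + (11 + 9))/(6 + (11 + 9)))² + 20447 = ((17/14 + 20)/(6 + 20))² + 20447 = ((297/14)/26)² + 20447 = ((1/26)*(297/14))² + 20447 = (297/364)² + 20447 = 88209/132496 + 20447 = 2709233921/132496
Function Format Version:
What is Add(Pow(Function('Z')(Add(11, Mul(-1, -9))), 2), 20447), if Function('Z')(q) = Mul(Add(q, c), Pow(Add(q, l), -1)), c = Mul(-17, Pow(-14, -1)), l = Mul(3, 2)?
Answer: Rational(2709233921, 132496) ≈ 20448.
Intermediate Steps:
l = 6
c = Rational(17, 14) (c = Mul(-17, Rational(-1, 14)) = Rational(17, 14) ≈ 1.2143)
Function('Z')(q) = Mul(Pow(Add(6, q), -1), Add(Rational(17, 14), q)) (Function('Z')(q) = Mul(Add(q, Rational(17, 14)), Pow(Add(q, 6), -1)) = Mul(Add(Rational(17, 14), q), Pow(Add(6, q), -1)) = Mul(Pow(Add(6, q), -1), Add(Rational(17, 14), q)))
Add(Pow(Function('Z')(Add(11, Mul(-1, -9))), 2), 20447) = Add(Pow(Mul(Pow(Add(6, Add(11, Mul(-1, -9))), -1), Add(Rational(17, 14), Add(11, Mul(-1, -9)))), 2), 20447) = Add(Pow(Mul(Pow(Add(6, Add(11, 9)), -1), Add(Rational(17, 14), Add(11, 9))), 2), 20447) = Add(Pow(Mul(Pow(Add(6, 20), -1), Add(Rational(17, 14), 20)), 2), 20447) = Add(Pow(Mul(Pow(26, -1), Rational(297, 14)), 2), 20447) = Add(Pow(Mul(Rational(1, 26), Rational(297, 14)), 2), 20447) = Add(Pow(Rational(297, 364), 2), 20447) = Add(Rational(88209, 132496), 20447) = Rational(2709233921, 132496)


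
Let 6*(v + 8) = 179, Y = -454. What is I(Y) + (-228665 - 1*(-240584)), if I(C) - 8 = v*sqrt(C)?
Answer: 11927 + 131*I*sqrt(454)/6 ≈ 11927.0 + 465.21*I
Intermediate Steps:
v = 131/6 (v = -8 + (1/6)*179 = -8 + 179/6 = 131/6 ≈ 21.833)
I(C) = 8 + 131*sqrt(C)/6
I(Y) + (-228665 - 1*(-240584)) = (8 + 131*sqrt(-454)/6) + (-228665 - 1*(-240584)) = (8 + 131*(I*sqrt(454))/6) + (-228665 + 240584) = (8 + 131*I*sqrt(454)/6) + 11919 = 11927 + 131*I*sqrt(454)/6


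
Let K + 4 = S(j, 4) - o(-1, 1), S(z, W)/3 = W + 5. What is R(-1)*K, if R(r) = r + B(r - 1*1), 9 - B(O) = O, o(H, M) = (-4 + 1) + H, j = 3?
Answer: 270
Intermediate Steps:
o(H, M) = -3 + H
B(O) = 9 - O
S(z, W) = 15 + 3*W (S(z, W) = 3*(W + 5) = 3*(5 + W) = 15 + 3*W)
R(r) = 10 (R(r) = r + (9 - (r - 1*1)) = r + (9 - (r - 1)) = r + (9 - (-1 + r)) = r + (9 + (1 - r)) = r + (10 - r) = 10)
K = 27 (K = -4 + ((15 + 3*4) - (-3 - 1)) = -4 + ((15 + 12) - 1*(-4)) = -4 + (27 + 4) = -4 + 31 = 27)
R(-1)*K = 10*27 = 270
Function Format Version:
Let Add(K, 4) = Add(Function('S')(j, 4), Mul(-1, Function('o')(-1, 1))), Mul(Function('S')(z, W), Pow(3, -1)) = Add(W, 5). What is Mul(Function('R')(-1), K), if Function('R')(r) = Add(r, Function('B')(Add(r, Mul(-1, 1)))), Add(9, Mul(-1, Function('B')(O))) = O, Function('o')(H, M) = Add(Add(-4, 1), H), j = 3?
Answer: 270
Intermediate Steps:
Function('o')(H, M) = Add(-3, H)
Function('B')(O) = Add(9, Mul(-1, O))
Function('S')(z, W) = Add(15, Mul(3, W)) (Function('S')(z, W) = Mul(3, Add(W, 5)) = Mul(3, Add(5, W)) = Add(15, Mul(3, W)))
Function('R')(r) = 10 (Function('R')(r) = Add(r, Add(9, Mul(-1, Add(r, Mul(-1, 1))))) = Add(r, Add(9, Mul(-1, Add(r, -1)))) = Add(r, Add(9, Mul(-1, Add(-1, r)))) = Add(r, Add(9, Add(1, Mul(-1, r)))) = Add(r, Add(10, Mul(-1, r))) = 10)
K = 27 (K = Add(-4, Add(Add(15, Mul(3, 4)), Mul(-1, Add(-3, -1)))) = Add(-4, Add(Add(15, 12), Mul(-1, -4))) = Add(-4, Add(27, 4)) = Add(-4, 31) = 27)
Mul(Function('R')(-1), K) = Mul(10, 27) = 270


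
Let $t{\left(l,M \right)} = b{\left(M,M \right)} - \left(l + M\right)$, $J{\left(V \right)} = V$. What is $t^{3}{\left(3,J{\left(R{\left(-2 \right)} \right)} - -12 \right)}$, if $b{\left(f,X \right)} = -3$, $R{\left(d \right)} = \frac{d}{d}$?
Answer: $-6859$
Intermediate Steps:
$R{\left(d \right)} = 1$
$t{\left(l,M \right)} = -3 - M - l$ ($t{\left(l,M \right)} = -3 - \left(l + M\right) = -3 - \left(M + l\right) = -3 - M - l$)
$t^{3}{\left(3,J{\left(R{\left(-2 \right)} \right)} - -12 \right)} = \left(-3 - \left(1 - -12\right) - 3\right)^{3} = \left(-3 - \left(1 + 12\right) - 3\right)^{3} = \left(-3 - 13 - 3\right)^{3} = \left(-19\right)^{3} = -6859$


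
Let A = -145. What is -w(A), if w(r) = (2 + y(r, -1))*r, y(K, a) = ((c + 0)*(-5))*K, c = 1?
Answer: 105415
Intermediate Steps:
y(K, a) = -5*K (y(K, a) = ((1 + 0)*(-5))*K = (1*(-5))*K = -5*K)
w(r) = r*(2 - 5*r) (w(r) = (2 - 5*r)*r = r*(2 - 5*r))
-w(A) = -(-145)*(2 - 5*(-145)) = -(-145)*(2 + 725) = -(-145)*727 = -1*(-105415) = 105415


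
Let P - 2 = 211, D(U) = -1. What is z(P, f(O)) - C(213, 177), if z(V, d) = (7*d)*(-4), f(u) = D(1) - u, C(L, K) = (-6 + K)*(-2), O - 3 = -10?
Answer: 174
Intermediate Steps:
O = -7 (O = 3 - 10 = -7)
C(L, K) = 12 - 2*K
f(u) = -1 - u
P = 213 (P = 2 + 211 = 213)
z(V, d) = -28*d
z(P, f(O)) - C(213, 177) = -28*(-1 - 1*(-7)) - (12 - 2*177) = -28*(-1 + 7) - (12 - 354) = -28*6 - 1*(-342) = -168 + 342 = 174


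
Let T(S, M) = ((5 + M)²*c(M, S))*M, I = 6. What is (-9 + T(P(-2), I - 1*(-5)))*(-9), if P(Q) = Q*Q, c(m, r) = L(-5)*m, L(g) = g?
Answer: 1394001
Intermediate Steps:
c(m, r) = -5*m
P(Q) = Q²
T(S, M) = -5*M²*(5 + M)² (T(S, M) = ((5 + M)²*(-5*M))*M = (-5*M*(5 + M)²)*M = -5*M²*(5 + M)²)
(-9 + T(P(-2), I - 1*(-5)))*(-9) = (-9 - 5*(6 - 1*(-5))²*(5 + (6 - 1*(-5)))²)*(-9) = (-9 - 5*(6 + 5)²*(5 + (6 + 5))²)*(-9) = (-9 - 5*11²*(5 + 11)²)*(-9) = (-9 - 5*121*16²)*(-9) = (-9 - 5*121*256)*(-9) = (-9 - 154880)*(-9) = -154889*(-9) = 1394001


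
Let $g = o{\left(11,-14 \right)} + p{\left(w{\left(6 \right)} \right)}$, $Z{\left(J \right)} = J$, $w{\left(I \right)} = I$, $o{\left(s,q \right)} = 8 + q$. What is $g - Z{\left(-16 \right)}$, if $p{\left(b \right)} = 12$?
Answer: $22$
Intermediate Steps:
$g = 6$ ($g = \left(8 - 14\right) + 12 = -6 + 12 = 6$)
$g - Z{\left(-16 \right)} = 6 - -16 = 6 + 16 = 22$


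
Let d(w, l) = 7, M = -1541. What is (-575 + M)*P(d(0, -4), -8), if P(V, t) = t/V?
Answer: 16928/7 ≈ 2418.3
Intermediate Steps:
(-575 + M)*P(d(0, -4), -8) = (-575 - 1541)*(-8/7) = -(-16928)/7 = -2116*(-8/7) = 16928/7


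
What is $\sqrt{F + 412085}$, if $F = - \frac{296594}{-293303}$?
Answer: $\frac{\sqrt{35450378978451747}}{293303} \approx 641.94$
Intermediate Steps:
$F = \frac{296594}{293303}$ ($F = \left(-296594\right) \left(- \frac{1}{293303}\right) = \frac{296594}{293303} \approx 1.0112$)
$\sqrt{F + 412085} = \sqrt{\frac{296594}{293303} + 412085} = \sqrt{\frac{120866063349}{293303}} = \frac{\sqrt{35450378978451747}}{293303}$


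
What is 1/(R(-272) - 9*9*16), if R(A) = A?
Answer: -1/1568 ≈ -0.00063775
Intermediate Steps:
1/(R(-272) - 9*9*16) = 1/(-272 - 9*9*16) = 1/(-272 - 81*16) = 1/(-272 - 1296) = 1/(-1568) = -1/1568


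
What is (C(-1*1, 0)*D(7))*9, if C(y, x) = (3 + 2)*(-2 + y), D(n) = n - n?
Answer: 0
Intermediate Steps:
D(n) = 0
C(y, x) = -10 + 5*y (C(y, x) = 5*(-2 + y) = -10 + 5*y)
(C(-1*1, 0)*D(7))*9 = ((-10 + 5*(-1*1))*0)*9 = ((-10 + 5*(-1))*0)*9 = ((-10 - 5)*0)*9 = -15*0*9 = 0*9 = 0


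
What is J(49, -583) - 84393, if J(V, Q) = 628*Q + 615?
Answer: -449902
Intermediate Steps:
J(V, Q) = 615 + 628*Q
J(49, -583) - 84393 = (615 + 628*(-583)) - 84393 = (615 - 366124) - 84393 = -365509 - 84393 = -449902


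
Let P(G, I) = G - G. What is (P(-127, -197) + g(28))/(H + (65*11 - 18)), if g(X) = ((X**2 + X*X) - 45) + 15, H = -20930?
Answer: -1538/20233 ≈ -0.076014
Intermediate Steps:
P(G, I) = 0
g(X) = -30 + 2*X**2 (g(X) = ((X**2 + X**2) - 45) + 15 = (2*X**2 - 45) + 15 = (-45 + 2*X**2) + 15 = -30 + 2*X**2)
(P(-127, -197) + g(28))/(H + (65*11 - 18)) = (0 + (-30 + 2*28**2))/(-20930 + (65*11 - 18)) = (0 + (-30 + 2*784))/(-20930 + (715 - 18)) = (0 + (-30 + 1568))/(-20930 + 697) = (0 + 1538)/(-20233) = 1538*(-1/20233) = -1538/20233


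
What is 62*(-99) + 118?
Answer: -6020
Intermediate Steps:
62*(-99) + 118 = -6138 + 118 = -6020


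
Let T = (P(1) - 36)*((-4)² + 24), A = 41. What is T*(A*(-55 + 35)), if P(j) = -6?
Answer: 1377600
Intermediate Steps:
T = -1680 (T = (-6 - 36)*((-4)² + 24) = -42*(16 + 24) = -42*40 = -1680)
T*(A*(-55 + 35)) = -68880*(-55 + 35) = -68880*(-20) = -1680*(-820) = 1377600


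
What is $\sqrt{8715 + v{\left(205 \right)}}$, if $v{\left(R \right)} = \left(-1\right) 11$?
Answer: $16 \sqrt{34} \approx 93.295$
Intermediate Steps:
$v{\left(R \right)} = -11$
$\sqrt{8715 + v{\left(205 \right)}} = \sqrt{8715 - 11} = \sqrt{8704} = 16 \sqrt{34}$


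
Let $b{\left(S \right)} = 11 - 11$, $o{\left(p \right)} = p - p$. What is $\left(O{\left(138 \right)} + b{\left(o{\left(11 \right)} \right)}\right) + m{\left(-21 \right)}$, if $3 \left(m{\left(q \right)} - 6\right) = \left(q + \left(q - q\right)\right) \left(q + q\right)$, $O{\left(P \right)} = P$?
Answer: $438$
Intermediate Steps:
$o{\left(p \right)} = 0$
$b{\left(S \right)} = 0$ ($b{\left(S \right)} = 11 - 11 = 0$)
$m{\left(q \right)} = 6 + \frac{2 q^{2}}{3}$ ($m{\left(q \right)} = 6 + \frac{\left(q + \left(q - q\right)\right) \left(q + q\right)}{3} = 6 + \frac{\left(q + 0\right) 2 q}{3} = 6 + \frac{q 2 q}{3} = 6 + \frac{2 q^{2}}{3}$)
$\left(O{\left(138 \right)} + b{\left(o{\left(11 \right)} \right)}\right) + m{\left(-21 \right)} = \left(138 + 0\right) + \left(6 + \frac{2 \left(-21\right)^{2}}{3}\right) = 138 + \left(6 + \frac{2}{3} \cdot 441\right) = 138 + \left(6 + 294\right) = 138 + 300 = 438$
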